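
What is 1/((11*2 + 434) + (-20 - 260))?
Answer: 1/176 ≈ 0.0056818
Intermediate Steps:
1/((11*2 + 434) + (-20 - 260)) = 1/((22 + 434) - 280) = 1/(456 - 280) = 1/176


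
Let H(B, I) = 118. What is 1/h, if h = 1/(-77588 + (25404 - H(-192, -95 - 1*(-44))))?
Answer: -52302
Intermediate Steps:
h = -1/52302 (h = 1/(-77588 + (25404 - 1*118)) = 1/(-77588 + (25404 - 118)) = 1/(-77588 + 25286) = 1/(-52302) = -1/52302 ≈ -1.9120e-5)
1/h = 1/(-1/52302) = -52302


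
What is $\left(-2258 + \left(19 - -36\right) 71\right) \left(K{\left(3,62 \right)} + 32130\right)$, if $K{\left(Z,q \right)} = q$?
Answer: $53020224$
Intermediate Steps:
$\left(-2258 + \left(19 - -36\right) 71\right) \left(K{\left(3,62 \right)} + 32130\right) = \left(-2258 + \left(19 - -36\right) 71\right) \left(62 + 32130\right) = \left(-2258 + \left(19 + 36\right) 71\right) 32192 = \left(-2258 + 55 \cdot 71\right) 32192 = \left(-2258 + 3905\right) 32192 = 1647 \cdot 32192 = 53020224$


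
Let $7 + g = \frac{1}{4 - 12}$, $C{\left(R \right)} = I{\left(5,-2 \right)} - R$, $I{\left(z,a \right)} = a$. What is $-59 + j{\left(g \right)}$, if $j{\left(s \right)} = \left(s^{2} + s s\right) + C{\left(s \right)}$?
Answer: $\frac{1525}{32} \approx 47.656$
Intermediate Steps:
$C{\left(R \right)} = -2 - R$
$g = - \frac{57}{8}$ ($g = -7 + \frac{1}{4 - 12} = -7 + \frac{1}{-8} = -7 - \frac{1}{8} = - \frac{57}{8} \approx -7.125$)
$j{\left(s \right)} = -2 - s + 2 s^{2}$ ($j{\left(s \right)} = \left(s^{2} + s s\right) - \left(2 + s\right) = \left(s^{2} + s^{2}\right) - \left(2 + s\right) = 2 s^{2} - \left(2 + s\right) = -2 - s + 2 s^{2}$)
$-59 + j{\left(g \right)} = -59 - \left(- \frac{41}{8} - \frac{3249}{32}\right) = -59 + \left(-2 + \frac{57}{8} + 2 \cdot \frac{3249}{64}\right) = -59 + \left(-2 + \frac{57}{8} + \frac{3249}{32}\right) = -59 + \frac{3413}{32} = \frac{1525}{32}$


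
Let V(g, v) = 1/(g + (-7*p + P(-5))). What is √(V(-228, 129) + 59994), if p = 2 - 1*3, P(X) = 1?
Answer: √725927345/110 ≈ 244.94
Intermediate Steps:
p = -1 (p = 2 - 3 = -1)
V(g, v) = 1/(8 + g) (V(g, v) = 1/(g + (-7*(-1) + 1)) = 1/(g + (7 + 1)) = 1/(g + 8) = 1/(8 + g))
√(V(-228, 129) + 59994) = √(1/(8 - 228) + 59994) = √(1/(-220) + 59994) = √(-1/220 + 59994) = √(13198679/220) = √725927345/110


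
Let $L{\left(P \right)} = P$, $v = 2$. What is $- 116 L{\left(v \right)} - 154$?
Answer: $-386$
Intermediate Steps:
$- 116 L{\left(v \right)} - 154 = \left(-116\right) 2 - 154 = -232 - 154 = -386$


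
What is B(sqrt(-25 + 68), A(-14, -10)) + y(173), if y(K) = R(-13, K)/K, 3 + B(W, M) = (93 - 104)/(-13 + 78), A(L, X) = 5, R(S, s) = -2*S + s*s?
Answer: 1911437/11245 ≈ 169.98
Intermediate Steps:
R(S, s) = s**2 - 2*S (R(S, s) = -2*S + s**2 = s**2 - 2*S)
B(W, M) = -206/65 (B(W, M) = -3 + (93 - 104)/(-13 + 78) = -3 - 11/65 = -206/65)
y(K) = (26 + K**2)/K (y(K) = (K**2 - 2*(-13))/K = (K**2 + 26)/K = (26 + K**2)/K)
B(sqrt(-25 + 68), A(-14, -10)) + y(173) = -206/65 + (173 + 26/173) = -206/65 + 29955/173 = 1911437/11245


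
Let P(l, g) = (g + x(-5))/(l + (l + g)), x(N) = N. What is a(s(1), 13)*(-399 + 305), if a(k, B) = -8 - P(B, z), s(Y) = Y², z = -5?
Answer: 14852/21 ≈ 707.24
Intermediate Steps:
P(l, g) = (-5 + g)/(g + 2*l) (P(l, g) = (g - 5)/(l + (l + g)) = (-5 + g)/(l + (g + l)) = (-5 + g)/(g + 2*l))
a(k, B) = -8 + 10/(-5 + 2*B) (a(k, B) = -8 - (-5 - 5)/(-5 + 2*B) = -8 - (-10)/(-5 + 2*B) = -8 + 10/(-5 + 2*B))
a(s(1), 13)*(-399 + 305) = (2*(25 - 8*13)/(-5 + 2*13))*(-399 + 305) = (2*(25 - 104)/(-5 + 26))*(-94) = (2*(-79)/21)*(-94) = (2*(1/21)*(-79))*(-94) = -158/21*(-94) = 14852/21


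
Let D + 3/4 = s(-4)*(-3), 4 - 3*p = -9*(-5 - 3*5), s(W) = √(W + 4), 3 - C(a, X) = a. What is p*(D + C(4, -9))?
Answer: 308/3 ≈ 102.67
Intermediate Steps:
C(a, X) = 3 - a
s(W) = √(4 + W)
p = -176/3 (p = 4/3 - (-3)*(-5 - 3*5) = 4/3 - (-3)*(-5 - 15) = 4/3 - (-3)*(-20) = 4/3 - ⅓*180 = 4/3 - 60 = -176/3 ≈ -58.667)
D = -¾ (D = -¾ + √(4 - 4)*(-3) = -¾ + √0*(-3) = -¾ + 0*(-3) = -¾ + 0 = -¾ ≈ -0.75000)
p*(D + C(4, -9)) = -176*(-¾ + (3 - 1*4))/3 = -176*(-¾ + (3 - 4))/3 = -176*(-¾ - 1)/3 = -176/3*(-7/4) = 308/3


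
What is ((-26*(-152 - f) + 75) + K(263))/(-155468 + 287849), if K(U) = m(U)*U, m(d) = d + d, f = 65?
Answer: 144055/132381 ≈ 1.0882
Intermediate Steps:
m(d) = 2*d
K(U) = 2*U² (K(U) = (2*U)*U = 2*U²)
((-26*(-152 - f) + 75) + K(263))/(-155468 + 287849) = ((-26*(-152 - 1*65) + 75) + 2*263²)/(-155468 + 287849) = ((-26*(-152 - 65) + 75) + 2*69169)/132381 = ((-26*(-217) + 75) + 138338)*(1/132381) = ((5642 + 75) + 138338)*(1/132381) = (5717 + 138338)*(1/132381) = 144055*(1/132381) = 144055/132381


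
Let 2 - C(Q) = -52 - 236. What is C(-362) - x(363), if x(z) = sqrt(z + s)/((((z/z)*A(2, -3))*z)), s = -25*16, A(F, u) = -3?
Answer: 290 + I*sqrt(37)/1089 ≈ 290.0 + 0.0055856*I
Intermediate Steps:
C(Q) = 290 (C(Q) = 2 - (-52 - 236) = 2 - 1*(-288) = 2 + 288 = 290)
s = -400
x(z) = -sqrt(-400 + z)/(3*z) (x(z) = sqrt(z - 400)/((((z/z)*(-3))*z)) = sqrt(-400 + z)/(((1*(-3))*z)) = sqrt(-400 + z)/((-3*z)) = sqrt(-400 + z)*(-1/(3*z)) = -sqrt(-400 + z)/(3*z))
C(-362) - x(363) = 290 - (-1)*sqrt(-400 + 363)/(3*363) = 290 - (-1)*sqrt(-37)/(3*363) = 290 - (-1)*I*sqrt(37)/(3*363) = 290 - (-1)*I*sqrt(37)/1089 = 290 + I*sqrt(37)/1089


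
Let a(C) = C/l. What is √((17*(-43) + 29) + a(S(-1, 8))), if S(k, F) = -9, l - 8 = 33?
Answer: 3*I*√131159/41 ≈ 26.499*I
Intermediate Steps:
l = 41 (l = 8 + 33 = 41)
a(C) = C/41
√((17*(-43) + 29) + a(S(-1, 8))) = √((17*(-43) + 29) + (1/41)*(-9)) = √((-731 + 29) - 9/41) = √(-702 - 9/41) = √(-28791/41) = 3*I*√131159/41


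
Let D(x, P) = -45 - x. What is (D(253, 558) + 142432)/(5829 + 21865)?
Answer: 71067/13847 ≈ 5.1323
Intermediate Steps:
(D(253, 558) + 142432)/(5829 + 21865) = ((-45 - 1*253) + 142432)/(5829 + 21865) = ((-45 - 253) + 142432)/27694 = (-298 + 142432)*(1/27694) = 142134*(1/27694) = 71067/13847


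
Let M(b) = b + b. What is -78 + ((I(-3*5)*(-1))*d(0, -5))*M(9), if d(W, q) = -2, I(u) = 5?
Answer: 102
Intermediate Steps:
M(b) = 2*b
-78 + ((I(-3*5)*(-1))*d(0, -5))*M(9) = -78 + ((5*(-1))*(-2))*(2*9) = -78 - 5*(-2)*18 = -78 + 10*18 = -78 + 180 = 102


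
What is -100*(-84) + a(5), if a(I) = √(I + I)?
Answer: 8400 + √10 ≈ 8403.2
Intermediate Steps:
a(I) = √2*√I (a(I) = √(2*I) = √2*√I)
-100*(-84) + a(5) = -100*(-84) + √2*√5 = 8400 + √10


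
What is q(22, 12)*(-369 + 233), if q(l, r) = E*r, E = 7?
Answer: -11424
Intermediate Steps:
q(l, r) = 7*r
q(22, 12)*(-369 + 233) = (7*12)*(-369 + 233) = 84*(-136) = -11424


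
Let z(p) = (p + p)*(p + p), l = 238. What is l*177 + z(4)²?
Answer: 46222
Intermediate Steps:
z(p) = 4*p² (z(p) = (2*p)*(2*p) = 4*p²)
l*177 + z(4)² = 238*177 + (4*4²)² = 42126 + (4*16)² = 42126 + 64² = 42126 + 4096 = 46222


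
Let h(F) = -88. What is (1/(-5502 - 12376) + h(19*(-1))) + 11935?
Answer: 211800665/17878 ≈ 11847.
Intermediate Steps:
(1/(-5502 - 12376) + h(19*(-1))) + 11935 = (1/(-5502 - 12376) - 88) + 11935 = (1/(-17878) - 88) + 11935 = (-1/17878 - 88) + 11935 = -1573265/17878 + 11935 = 211800665/17878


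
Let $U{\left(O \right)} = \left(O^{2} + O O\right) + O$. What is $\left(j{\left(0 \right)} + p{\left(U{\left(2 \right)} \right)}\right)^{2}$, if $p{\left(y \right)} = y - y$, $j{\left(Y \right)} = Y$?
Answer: $0$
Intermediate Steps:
$U{\left(O \right)} = O + 2 O^{2}$ ($U{\left(O \right)} = \left(O^{2} + O^{2}\right) + O = 2 O^{2} + O = O + 2 O^{2}$)
$p{\left(y \right)} = 0$
$\left(j{\left(0 \right)} + p{\left(U{\left(2 \right)} \right)}\right)^{2} = \left(0 + 0\right)^{2} = 0^{2} = 0$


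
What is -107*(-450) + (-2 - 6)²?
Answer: 48214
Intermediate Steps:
-107*(-450) + (-2 - 6)² = 48150 + (-8)² = 48150 + 64 = 48214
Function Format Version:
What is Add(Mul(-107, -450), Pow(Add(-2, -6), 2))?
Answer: 48214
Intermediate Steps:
Add(Mul(-107, -450), Pow(Add(-2, -6), 2)) = Add(48150, Pow(-8, 2)) = Add(48150, 64) = 48214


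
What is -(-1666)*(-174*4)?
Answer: -1159536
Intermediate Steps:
-(-1666)*(-174*4) = -(-1666)*(-696) = -1*1159536 = -1159536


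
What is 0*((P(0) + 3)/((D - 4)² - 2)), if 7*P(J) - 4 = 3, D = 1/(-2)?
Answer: 0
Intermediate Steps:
D = -½ (D = 1*(-½) = -½ ≈ -0.50000)
P(J) = 1 (P(J) = 4/7 + (⅐)*3 = 4/7 + 3/7 = 1)
0*((P(0) + 3)/((D - 4)² - 2)) = 0*((1 + 3)/((-½ - 4)² - 2)) = 0*(4/((-9/2)² - 2)) = 0*(4/(81/4 - 2)) = 0*(4/(73/4)) = 0*(4*(4/73)) = 0*(16/73) = 0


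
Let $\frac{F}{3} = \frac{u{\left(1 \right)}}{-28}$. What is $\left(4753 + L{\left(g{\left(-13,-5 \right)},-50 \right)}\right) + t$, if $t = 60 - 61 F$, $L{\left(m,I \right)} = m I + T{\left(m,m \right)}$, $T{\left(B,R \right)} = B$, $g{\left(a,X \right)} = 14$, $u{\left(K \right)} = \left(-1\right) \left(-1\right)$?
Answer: $\frac{115739}{28} \approx 4133.5$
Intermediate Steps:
$u{\left(K \right)} = 1$
$F = - \frac{3}{28}$ ($F = 3 \cdot 1 \frac{1}{-28} = 3 \cdot 1 \left(- \frac{1}{28}\right) = 3 \left(- \frac{1}{28}\right) = - \frac{3}{28} \approx -0.10714$)
$L{\left(m,I \right)} = m + I m$ ($L{\left(m,I \right)} = m I + m = I m + m = m + I m$)
$t = \frac{1863}{28}$ ($t = 60 - - \frac{183}{28} = 60 + \frac{183}{28} = \frac{1863}{28} \approx 66.536$)
$\left(4753 + L{\left(g{\left(-13,-5 \right)},-50 \right)}\right) + t = \left(4753 + 14 \left(1 - 50\right)\right) + \frac{1863}{28} = \left(4753 + 14 \left(-49\right)\right) + \frac{1863}{28} = \left(4753 - 686\right) + \frac{1863}{28} = 4067 + \frac{1863}{28} = \frac{115739}{28}$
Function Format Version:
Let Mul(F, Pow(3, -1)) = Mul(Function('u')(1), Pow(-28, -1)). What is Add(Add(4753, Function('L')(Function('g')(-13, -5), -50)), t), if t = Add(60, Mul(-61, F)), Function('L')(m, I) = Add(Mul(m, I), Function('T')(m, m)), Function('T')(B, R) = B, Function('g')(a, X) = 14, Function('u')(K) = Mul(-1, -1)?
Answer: Rational(115739, 28) ≈ 4133.5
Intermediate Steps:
Function('u')(K) = 1
F = Rational(-3, 28) (F = Mul(3, Mul(1, Pow(-28, -1))) = Mul(3, Mul(1, Rational(-1, 28))) = Mul(3, Rational(-1, 28)) = Rational(-3, 28) ≈ -0.10714)
Function('L')(m, I) = Add(m, Mul(I, m)) (Function('L')(m, I) = Add(Mul(m, I), m) = Add(Mul(I, m), m) = Add(m, Mul(I, m)))
t = Rational(1863, 28) (t = Add(60, Mul(-61, Rational(-3, 28))) = Add(60, Rational(183, 28)) = Rational(1863, 28) ≈ 66.536)
Add(Add(4753, Function('L')(Function('g')(-13, -5), -50)), t) = Add(Add(4753, Mul(14, Add(1, -50))), Rational(1863, 28)) = Add(Add(4753, Mul(14, -49)), Rational(1863, 28)) = Add(Add(4753, -686), Rational(1863, 28)) = Add(4067, Rational(1863, 28)) = Rational(115739, 28)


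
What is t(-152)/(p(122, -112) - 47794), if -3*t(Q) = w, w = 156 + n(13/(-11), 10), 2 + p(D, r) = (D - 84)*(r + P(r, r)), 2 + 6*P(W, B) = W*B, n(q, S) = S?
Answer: -83/41071 ≈ -0.0020209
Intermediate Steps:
P(W, B) = -1/3 + B*W/6 (P(W, B) = -1/3 + (W*B)/6 = -1/3 + (B*W)/6 = -1/3 + B*W/6)
p(D, r) = -2 + (-84 + D)*(-1/3 + r + r**2/6) (p(D, r) = -2 + (D - 84)*(r + (-1/3 + r*r/6)) = -2 + (-84 + D)*(r + (-1/3 + r**2/6)) = -2 + (-84 + D)*(-1/3 + r + r**2/6))
w = 166 (w = 156 + 10 = 166)
t(Q) = -166/3 (t(Q) = -1/3*166 = -166/3)
t(-152)/(p(122, -112) - 47794) = -166/(3*((26 - 84*(-112) - 14*(-112)**2 + 122*(-112) + (1/6)*122*(-2 + (-112)**2)) - 47794)) = -166/(3*((26 + 9408 - 14*12544 - 13664 + (1/6)*122*(-2 + 12544)) - 47794)) = -166/(3*((26 + 9408 - 175616 - 13664 + (1/6)*122*12542) - 47794)) = -166/(3*((26 + 9408 - 175616 - 13664 + 765062/3) - 47794)) = -166/(3*(225524/3 - 47794)) = -166/(3*82142/3) = -166/3*3/82142 = -83/41071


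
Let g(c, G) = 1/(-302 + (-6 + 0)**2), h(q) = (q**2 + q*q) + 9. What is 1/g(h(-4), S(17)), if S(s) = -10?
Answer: -266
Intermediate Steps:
h(q) = 9 + 2*q**2 (h(q) = (q**2 + q**2) + 9 = 2*q**2 + 9 = 9 + 2*q**2)
g(c, G) = -1/266 (g(c, G) = 1/(-302 + (-6)**2) = 1/(-302 + 36) = 1/(-266) = -1/266)
1/g(h(-4), S(17)) = 1/(-1/266) = -266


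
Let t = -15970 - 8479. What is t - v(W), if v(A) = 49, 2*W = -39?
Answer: -24498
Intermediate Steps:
W = -39/2 (W = (½)*(-39) = -39/2 ≈ -19.500)
t = -24449
t - v(W) = -24449 - 1*49 = -24449 - 49 = -24498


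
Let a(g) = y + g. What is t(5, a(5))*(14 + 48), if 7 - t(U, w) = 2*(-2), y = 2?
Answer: 682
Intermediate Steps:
a(g) = 2 + g
t(U, w) = 11 (t(U, w) = 7 - 2*(-2) = 7 - 1*(-4) = 7 + 4 = 11)
t(5, a(5))*(14 + 48) = 11*(14 + 48) = 11*62 = 682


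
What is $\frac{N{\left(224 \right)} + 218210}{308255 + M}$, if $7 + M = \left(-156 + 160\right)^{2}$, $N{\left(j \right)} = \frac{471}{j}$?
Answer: $\frac{48879511}{69051136} \approx 0.70787$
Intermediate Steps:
$M = 9$ ($M = -7 + \left(-156 + 160\right)^{2} = -7 + 4^{2} = -7 + 16 = 9$)
$\frac{N{\left(224 \right)} + 218210}{308255 + M} = \frac{\frac{471}{224} + 218210}{308255 + 9} = \frac{471 \cdot \frac{1}{224} + 218210}{308264} = \left(\frac{471}{224} + 218210\right) \frac{1}{308264} = \frac{48879511}{224} \cdot \frac{1}{308264} = \frac{48879511}{69051136}$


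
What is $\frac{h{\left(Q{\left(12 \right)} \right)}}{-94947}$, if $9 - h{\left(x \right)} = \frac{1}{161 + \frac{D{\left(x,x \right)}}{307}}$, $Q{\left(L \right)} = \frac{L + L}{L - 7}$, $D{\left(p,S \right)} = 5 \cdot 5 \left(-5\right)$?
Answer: $- \frac{443411}{4681076994} \approx -9.4724 \cdot 10^{-5}$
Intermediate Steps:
$D{\left(p,S \right)} = -125$ ($D{\left(p,S \right)} = 25 \left(-5\right) = -125$)
$Q{\left(L \right)} = \frac{2 L}{-7 + L}$
$h{\left(x \right)} = \frac{443411}{49302}$ ($h{\left(x \right)} = 9 - \frac{1}{161 - \frac{125}{307}} = 9 - \frac{1}{\frac{49302}{307}} = 9 - \frac{307}{49302} = \frac{443411}{49302}$)
$\frac{h{\left(Q{\left(12 \right)} \right)}}{-94947} = \frac{443411}{49302 \left(-94947\right)} = \frac{443411}{49302} \left(- \frac{1}{94947}\right) = - \frac{443411}{4681076994}$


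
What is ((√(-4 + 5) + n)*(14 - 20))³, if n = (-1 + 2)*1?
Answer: -1728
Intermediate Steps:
n = 1 (n = 1*1 = 1)
((√(-4 + 5) + n)*(14 - 20))³ = ((√(-4 + 5) + 1)*(14 - 20))³ = ((√1 + 1)*(-6))³ = ((1 + 1)*(-6))³ = (2*(-6))³ = (-12)³ = -1728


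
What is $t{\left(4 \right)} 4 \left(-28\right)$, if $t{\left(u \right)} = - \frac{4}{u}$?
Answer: $112$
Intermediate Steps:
$t{\left(4 \right)} 4 \left(-28\right) = - \frac{4}{4} \cdot 4 \left(-28\right) = \left(-4\right) \frac{1}{4} \cdot 4 \left(-28\right) = \left(-1\right) 4 \left(-28\right) = \left(-4\right) \left(-28\right) = 112$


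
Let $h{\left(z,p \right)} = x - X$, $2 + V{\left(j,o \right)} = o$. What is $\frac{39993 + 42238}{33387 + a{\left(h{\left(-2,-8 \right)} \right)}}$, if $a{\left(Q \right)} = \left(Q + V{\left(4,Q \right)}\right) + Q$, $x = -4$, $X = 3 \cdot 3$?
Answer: $\frac{82231}{33346} \approx 2.466$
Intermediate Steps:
$X = 9$
$V{\left(j,o \right)} = -2 + o$
$h{\left(z,p \right)} = -13$ ($h{\left(z,p \right)} = -4 - 9 = -13$)
$a{\left(Q \right)} = -2 + 3 Q$ ($a{\left(Q \right)} = \left(Q + \left(-2 + Q\right)\right) + Q = \left(-2 + 2 Q\right) + Q = -2 + 3 Q$)
$\frac{39993 + 42238}{33387 + a{\left(h{\left(-2,-8 \right)} \right)}} = \frac{39993 + 42238}{33387 + \left(-2 + 3 \left(-13\right)\right)} = \frac{82231}{33387 - 41} = \frac{82231}{33346}$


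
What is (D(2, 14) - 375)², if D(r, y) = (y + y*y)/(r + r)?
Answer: 416025/4 ≈ 1.0401e+5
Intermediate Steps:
D(r, y) = (y + y²)/(2*r) (D(r, y) = (y + y²)/((2*r)) = (y + y²)*(1/(2*r)) = (y + y²)/(2*r))
(D(2, 14) - 375)² = ((½)*14*(1 + 14)/2 - 375)² = ((½)*14*(½)*15 - 375)² = (105/2 - 375)² = (-645/2)² = 416025/4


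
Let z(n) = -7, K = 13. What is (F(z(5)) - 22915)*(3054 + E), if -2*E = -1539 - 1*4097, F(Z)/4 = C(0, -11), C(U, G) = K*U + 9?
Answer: -134345488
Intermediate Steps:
C(U, G) = 9 + 13*U (C(U, G) = 13*U + 9 = 9 + 13*U)
F(Z) = 36 (F(Z) = 4*(9 + 13*0) = 4*(9 + 0) = 4*9 = 36)
E = 2818 (E = -(-1539 - 1*4097)/2 = -(-1539 - 4097)/2 = -½*(-5636) = 2818)
(F(z(5)) - 22915)*(3054 + E) = (36 - 22915)*(3054 + 2818) = -22879*5872 = -134345488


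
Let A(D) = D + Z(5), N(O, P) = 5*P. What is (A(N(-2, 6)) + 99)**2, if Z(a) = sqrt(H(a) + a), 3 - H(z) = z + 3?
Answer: 16641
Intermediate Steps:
H(z) = -z (H(z) = 3 - (z + 3) = 3 - (3 + z) = 3 + (-3 - z) = -z)
Z(a) = 0 (Z(a) = sqrt(-a + a) = sqrt(0) = 0)
A(D) = D (A(D) = D + 0 = D)
(A(N(-2, 6)) + 99)**2 = (5*6 + 99)**2 = (30 + 99)**2 = 129**2 = 16641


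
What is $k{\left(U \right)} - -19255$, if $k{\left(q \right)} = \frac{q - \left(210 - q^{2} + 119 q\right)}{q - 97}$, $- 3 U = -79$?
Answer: $\frac{12269795}{636} \approx 19292.0$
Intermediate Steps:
$U = \frac{79}{3}$ ($U = \left(- \frac{1}{3}\right) \left(-79\right) = \frac{79}{3} \approx 26.333$)
$k{\left(q \right)} = \frac{-210 + q^{2} - 118 q}{-97 + q}$ ($k{\left(q \right)} = \frac{q - \left(210 - q^{2} + 119 q\right)}{-97 + q} = \frac{-210 + q^{2} - 118 q}{-97 + q}$)
$k{\left(U \right)} - -19255 = \frac{-210 + \left(\frac{79}{3}\right)^{2} - \frac{9322}{3}}{-97 + \frac{79}{3}} - -19255 = \frac{-210 + \frac{6241}{9} - \frac{9322}{3}}{- \frac{212}{3}} + 19255 = \left(- \frac{3}{212}\right) \left(- \frac{23615}{9}\right) + 19255 = \frac{23615}{636} + 19255 = \frac{12269795}{636}$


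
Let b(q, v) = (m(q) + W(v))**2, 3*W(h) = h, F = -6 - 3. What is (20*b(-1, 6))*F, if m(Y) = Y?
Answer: -180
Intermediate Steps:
F = -9
W(h) = h/3
b(q, v) = (q + v/3)**2
(20*b(-1, 6))*F = (20*((6 + 3*(-1))**2/9))*(-9) = (20*((6 - 3)**2/9))*(-9) = (20*((1/9)*3**2))*(-9) = (20*((1/9)*9))*(-9) = (20*1)*(-9) = 20*(-9) = -180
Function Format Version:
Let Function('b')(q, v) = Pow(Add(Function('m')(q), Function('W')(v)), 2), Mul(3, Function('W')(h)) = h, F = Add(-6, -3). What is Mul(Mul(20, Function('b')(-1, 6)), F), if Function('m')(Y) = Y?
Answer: -180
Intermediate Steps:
F = -9
Function('W')(h) = Mul(Rational(1, 3), h)
Function('b')(q, v) = Pow(Add(q, Mul(Rational(1, 3), v)), 2)
Mul(Mul(20, Function('b')(-1, 6)), F) = Mul(Mul(20, Mul(Rational(1, 9), Pow(Add(6, Mul(3, -1)), 2))), -9) = Mul(Mul(20, Mul(Rational(1, 9), Pow(Add(6, -3), 2))), -9) = Mul(Mul(20, Mul(Rational(1, 9), Pow(3, 2))), -9) = Mul(Mul(20, Mul(Rational(1, 9), 9)), -9) = Mul(Mul(20, 1), -9) = Mul(20, -9) = -180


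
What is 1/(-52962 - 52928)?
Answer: -1/105890 ≈ -9.4438e-6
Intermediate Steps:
1/(-52962 - 52928) = 1/(-105890) = -1/105890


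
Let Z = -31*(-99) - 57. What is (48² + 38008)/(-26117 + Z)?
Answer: -40312/23105 ≈ -1.7447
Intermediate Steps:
Z = 3012 (Z = 3069 - 57 = 3012)
(48² + 38008)/(-26117 + Z) = (48² + 38008)/(-26117 + 3012) = (2304 + 38008)/(-23105) = 40312*(-1/23105) = -40312/23105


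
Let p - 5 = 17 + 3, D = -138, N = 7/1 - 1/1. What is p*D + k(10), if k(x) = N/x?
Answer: -17247/5 ≈ -3449.4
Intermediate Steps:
N = 6 (N = 7*1 - 1*1 = 7 - 1 = 6)
p = 25 (p = 5 + (17 + 3) = 5 + 20 = 25)
k(x) = 6/x
p*D + k(10) = 25*(-138) + 6/10 = -3450 + 6*(1/10) = -3450 + 3/5 = -17247/5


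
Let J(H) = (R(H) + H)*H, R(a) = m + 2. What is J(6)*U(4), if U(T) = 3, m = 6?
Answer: 252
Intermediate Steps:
R(a) = 8 (R(a) = 6 + 2 = 8)
J(H) = H*(8 + H) (J(H) = (8 + H)*H = H*(8 + H))
J(6)*U(4) = (6*(8 + 6))*3 = (6*14)*3 = 84*3 = 252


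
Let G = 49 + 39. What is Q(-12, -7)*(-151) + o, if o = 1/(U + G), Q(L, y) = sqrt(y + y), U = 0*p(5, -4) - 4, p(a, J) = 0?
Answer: 1/84 - 151*I*sqrt(14) ≈ 0.011905 - 564.99*I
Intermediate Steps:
U = -4 (U = 0*0 - 4 = 0 - 4 = -4)
G = 88
Q(L, y) = sqrt(2)*sqrt(y) (Q(L, y) = sqrt(2*y) = sqrt(2)*sqrt(y))
o = 1/84 (o = 1/(-4 + 88) = 1/84 ≈ 0.011905)
Q(-12, -7)*(-151) + o = (sqrt(2)*sqrt(-7))*(-151) + 1/84 = (sqrt(2)*(I*sqrt(7)))*(-151) + 1/84 = (I*sqrt(14))*(-151) + 1/84 = -151*I*sqrt(14) + 1/84 = 1/84 - 151*I*sqrt(14)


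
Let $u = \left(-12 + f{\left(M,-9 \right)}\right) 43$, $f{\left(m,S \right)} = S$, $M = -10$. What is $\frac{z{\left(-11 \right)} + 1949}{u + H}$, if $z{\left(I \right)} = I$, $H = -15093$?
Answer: $- \frac{323}{2666} \approx -0.12116$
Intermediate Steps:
$u = -903$ ($u = \left(-12 - 9\right) 43 = \left(-21\right) 43 = -903$)
$\frac{z{\left(-11 \right)} + 1949}{u + H} = \frac{-11 + 1949}{-903 - 15093} = \frac{1938}{-15996} = 1938 \left(- \frac{1}{15996}\right) = - \frac{323}{2666}$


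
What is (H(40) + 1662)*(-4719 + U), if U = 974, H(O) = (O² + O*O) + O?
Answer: -18357990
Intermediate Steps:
H(O) = O + 2*O² (H(O) = (O² + O²) + O = 2*O² + O = O + 2*O²)
(H(40) + 1662)*(-4719 + U) = (40*(1 + 2*40) + 1662)*(-4719 + 974) = (40*(1 + 80) + 1662)*(-3745) = (40*81 + 1662)*(-3745) = (3240 + 1662)*(-3745) = 4902*(-3745) = -18357990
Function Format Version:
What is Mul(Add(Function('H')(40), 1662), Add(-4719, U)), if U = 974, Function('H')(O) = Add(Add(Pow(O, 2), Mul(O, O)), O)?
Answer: -18357990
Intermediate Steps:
Function('H')(O) = Add(O, Mul(2, Pow(O, 2))) (Function('H')(O) = Add(Add(Pow(O, 2), Pow(O, 2)), O) = Add(Mul(2, Pow(O, 2)), O) = Add(O, Mul(2, Pow(O, 2))))
Mul(Add(Function('H')(40), 1662), Add(-4719, U)) = Mul(Add(Mul(40, Add(1, Mul(2, 40))), 1662), Add(-4719, 974)) = Mul(Add(Mul(40, Add(1, 80)), 1662), -3745) = Mul(Add(Mul(40, 81), 1662), -3745) = Mul(Add(3240, 1662), -3745) = Mul(4902, -3745) = -18357990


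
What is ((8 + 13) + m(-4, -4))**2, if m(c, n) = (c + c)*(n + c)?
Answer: 7225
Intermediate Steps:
m(c, n) = 2*c*(c + n) (m(c, n) = (2*c)*(c + n) = 2*c*(c + n))
((8 + 13) + m(-4, -4))**2 = ((8 + 13) + 2*(-4)*(-4 - 4))**2 = (21 + 2*(-4)*(-8))**2 = (21 + 64)**2 = 85**2 = 7225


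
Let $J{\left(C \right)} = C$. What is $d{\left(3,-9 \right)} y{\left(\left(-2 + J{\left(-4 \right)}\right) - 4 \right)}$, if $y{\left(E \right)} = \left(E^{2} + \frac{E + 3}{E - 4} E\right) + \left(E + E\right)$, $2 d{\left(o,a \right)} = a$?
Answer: $- \frac{675}{2} \approx -337.5$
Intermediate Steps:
$d{\left(o,a \right)} = \frac{a}{2}$
$y{\left(E \right)} = E^{2} + 2 E + \frac{E \left(3 + E\right)}{-4 + E}$ ($y{\left(E \right)} = \left(E^{2} + \frac{3 + E}{-4 + E} E\right) + 2 E = \left(E^{2} + \frac{E \left(3 + E\right)}{-4 + E}\right) + 2 E = E^{2} + 2 E + \frac{E \left(3 + E\right)}{-4 + E}$)
$d{\left(3,-9 \right)} y{\left(\left(-2 + J{\left(-4 \right)}\right) - 4 \right)} = \frac{1}{2} \left(-9\right) \frac{\left(\left(-2 - 4\right) - 4\right) \left(-5 + \left(\left(-2 - 4\right) - 4\right)^{2} - \left(\left(-2 - 4\right) - 4\right)\right)}{-4 - 10} = - \frac{9 \frac{\left(-6 - 4\right) \left(-5 + \left(-6 - 4\right)^{2} - \left(-6 - 4\right)\right)}{-4 - 10}}{2} = - \frac{9 \left(- \frac{10 \left(-5 + \left(-10\right)^{2} - -10\right)}{-4 - 10}\right)}{2} = - \frac{9 \left(- \frac{10 \left(-5 + 100 + 10\right)}{-14}\right)}{2} = - \frac{9 \left(\left(-10\right) \left(- \frac{1}{14}\right) 105\right)}{2} = \left(- \frac{9}{2}\right) 75 = - \frac{675}{2}$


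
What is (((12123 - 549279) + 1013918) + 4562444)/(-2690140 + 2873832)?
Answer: 2519603/91846 ≈ 27.433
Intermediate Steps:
(((12123 - 549279) + 1013918) + 4562444)/(-2690140 + 2873832) = ((-537156 + 1013918) + 4562444)/183692 = (476762 + 4562444)*(1/183692) = 5039206*(1/183692) = 2519603/91846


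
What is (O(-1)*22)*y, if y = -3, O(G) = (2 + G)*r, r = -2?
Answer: 132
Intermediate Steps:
O(G) = -4 - 2*G (O(G) = (2 + G)*(-2) = -4 - 2*G)
(O(-1)*22)*y = ((-4 - 2*(-1))*22)*(-3) = ((-4 + 2)*22)*(-3) = -2*22*(-3) = -44*(-3) = 132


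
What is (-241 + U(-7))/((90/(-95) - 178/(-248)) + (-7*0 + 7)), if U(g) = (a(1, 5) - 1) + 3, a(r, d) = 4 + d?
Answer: -541880/15951 ≈ -33.972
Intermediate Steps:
U(g) = 11 (U(g) = ((4 + 5) - 1) + 3 = (9 - 1) + 3 = 8 + 3 = 11)
(-241 + U(-7))/((90/(-95) - 178/(-248)) + (-7*0 + 7)) = (-241 + 11)/((90/(-95) - 178/(-248)) + (-7*0 + 7)) = -230/((90*(-1/95) - 178*(-1/248)) + (0 + 7)) = -230/((-18/19 + 89/124) + 7) = -230/(-541/2356 + 7) = -230/15951/2356 = -230*2356/15951 = -541880/15951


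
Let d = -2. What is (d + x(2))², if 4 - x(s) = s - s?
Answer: 4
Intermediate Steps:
x(s) = 4 (x(s) = 4 - (s - s) = 4 - 1*0 = 4 + 0 = 4)
(d + x(2))² = (-2 + 4)² = 2² = 4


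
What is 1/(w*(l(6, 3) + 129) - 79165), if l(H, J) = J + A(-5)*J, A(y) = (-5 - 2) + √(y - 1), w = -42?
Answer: I/(-83827*I + 126*√6) ≈ -1.1929e-5 + 4.3921e-8*I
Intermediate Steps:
A(y) = -7 + √(-1 + y)
l(H, J) = J + J*(-7 + I*√6) (l(H, J) = J + (-7 + √(-1 - 5))*J = J + (-7 + √(-6))*J = J + (-7 + I*√6)*J = J + J*(-7 + I*√6))
1/(w*(l(6, 3) + 129) - 79165) = 1/(-42*(3*(-6 + I*√6) + 129) - 79165) = 1/(-42*((-18 + 3*I*√6) + 129) - 79165) = 1/(-42*(111 + 3*I*√6) - 79165) = 1/((-4662 - 126*I*√6) - 79165) = 1/(-83827 - 126*I*√6)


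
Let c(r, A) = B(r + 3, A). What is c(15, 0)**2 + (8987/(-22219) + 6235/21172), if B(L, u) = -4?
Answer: 7474993389/470420668 ≈ 15.890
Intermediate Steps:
c(r, A) = -4
c(15, 0)**2 + (8987/(-22219) + 6235/21172) = (-4)**2 + (8987/(-22219) + 6235/21172) = 16 + (8987*(-1/22219) + 6235*(1/21172)) = 16 + (-8987/22219 + 6235/21172) = 16 - 51737299/470420668 = 7474993389/470420668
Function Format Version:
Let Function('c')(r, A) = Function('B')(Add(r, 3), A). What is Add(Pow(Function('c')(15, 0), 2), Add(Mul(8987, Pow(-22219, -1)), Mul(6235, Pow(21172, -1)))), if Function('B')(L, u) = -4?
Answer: Rational(7474993389, 470420668) ≈ 15.890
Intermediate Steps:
Function('c')(r, A) = -4
Add(Pow(Function('c')(15, 0), 2), Add(Mul(8987, Pow(-22219, -1)), Mul(6235, Pow(21172, -1)))) = Add(Pow(-4, 2), Add(Mul(8987, Pow(-22219, -1)), Mul(6235, Pow(21172, -1)))) = Add(16, Add(Mul(8987, Rational(-1, 22219)), Mul(6235, Rational(1, 21172)))) = Add(16, Add(Rational(-8987, 22219), Rational(6235, 21172))) = Add(16, Rational(-51737299, 470420668)) = Rational(7474993389, 470420668)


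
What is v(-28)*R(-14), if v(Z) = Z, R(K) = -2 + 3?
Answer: -28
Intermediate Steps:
R(K) = 1
v(-28)*R(-14) = -28*1 = -28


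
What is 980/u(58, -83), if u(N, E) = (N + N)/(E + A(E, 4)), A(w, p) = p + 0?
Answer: -19355/29 ≈ -667.41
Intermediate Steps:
A(w, p) = p
u(N, E) = 2*N/(4 + E) (u(N, E) = (N + N)/(E + 4) = (2*N)/(4 + E) = 2*N/(4 + E))
980/u(58, -83) = 980/((2*58/(4 - 83))) = 980/((2*58/(-79))) = 980/((2*58*(-1/79))) = 980/(-116/79) = 980*(-79/116) = -19355/29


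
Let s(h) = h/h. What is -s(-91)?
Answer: -1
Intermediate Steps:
s(h) = 1
-s(-91) = -1*1 = -1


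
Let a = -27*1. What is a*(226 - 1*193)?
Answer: -891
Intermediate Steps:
a = -27
a*(226 - 1*193) = -27*(226 - 1*193) = -27*(226 - 193) = -27*33 = -891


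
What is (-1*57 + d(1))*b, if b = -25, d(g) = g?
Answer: 1400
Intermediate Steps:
(-1*57 + d(1))*b = (-1*57 + 1)*(-25) = (-57 + 1)*(-25) = -56*(-25) = 1400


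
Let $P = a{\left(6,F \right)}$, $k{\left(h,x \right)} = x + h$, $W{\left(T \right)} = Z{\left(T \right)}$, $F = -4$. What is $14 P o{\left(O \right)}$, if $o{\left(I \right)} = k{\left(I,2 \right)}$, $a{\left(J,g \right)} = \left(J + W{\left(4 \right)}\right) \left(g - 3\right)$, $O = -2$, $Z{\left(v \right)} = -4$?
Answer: $0$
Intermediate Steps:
$W{\left(T \right)} = -4$
$k{\left(h,x \right)} = h + x$
$a{\left(J,g \right)} = \left(-4 + J\right) \left(-3 + g\right)$ ($a{\left(J,g \right)} = \left(J - 4\right) \left(g - 3\right) = \left(-4 + J\right) \left(-3 + g\right)$)
$P = -14$ ($P = 12 - -16 - 18 + 6 \left(-4\right) = 12 + 16 - 18 - 24 = -14$)
$o{\left(I \right)} = 2 + I$ ($o{\left(I \right)} = I + 2 = 2 + I$)
$14 P o{\left(O \right)} = 14 \left(-14\right) \left(2 - 2\right) = \left(-196\right) 0 = 0$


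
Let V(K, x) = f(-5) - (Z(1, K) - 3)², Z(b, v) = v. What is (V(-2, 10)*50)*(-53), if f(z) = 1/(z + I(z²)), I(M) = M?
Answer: 132235/2 ≈ 66118.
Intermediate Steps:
f(z) = 1/(z + z²)
V(K, x) = 1/20 - (-3 + K)² (V(K, x) = 1/((-5)*(1 - 5)) - (K - 3)² = -⅕/(-4) - (-3 + K)² = -⅕*(-¼) - (-3 + K)² = 1/20 - (-3 + K)²)
(V(-2, 10)*50)*(-53) = ((1/20 - (-3 - 2)²)*50)*(-53) = ((1/20 - 1*(-5)²)*50)*(-53) = ((1/20 - 1*25)*50)*(-53) = ((1/20 - 25)*50)*(-53) = -499/20*50*(-53) = -2495/2*(-53) = 132235/2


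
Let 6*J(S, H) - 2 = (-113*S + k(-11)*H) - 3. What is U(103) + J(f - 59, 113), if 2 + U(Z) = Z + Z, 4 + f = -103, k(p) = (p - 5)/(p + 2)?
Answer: 181637/54 ≈ 3363.6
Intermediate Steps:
k(p) = (-5 + p)/(2 + p)
f = -107 (f = -4 - 103 = -107)
U(Z) = -2 + 2*Z (U(Z) = -2 + (Z + Z) = -2 + 2*Z)
J(S, H) = -⅙ - 113*S/6 + 8*H/27 (J(S, H) = ⅓ + ((-113*S + ((-5 - 11)/(2 - 11))*H) - 3)/6 = ⅓ + ((-113*S + (-16/(-9))*H) - 3)/6 = ⅓ + ((-113*S + (-⅑*(-16))*H) - 3)/6 = ⅓ + ((-113*S + 16*H/9) - 3)/6 = ⅓ + (-3 - 113*S + 16*H/9)/6 = ⅓ + (-½ - 113*S/6 + 8*H/27) = -⅙ - 113*S/6 + 8*H/27)
U(103) + J(f - 59, 113) = (-2 + 2*103) + (-⅙ - 113*(-107 - 59)/6 + (8/27)*113) = (-2 + 206) + (-⅙ - 113/6*(-166) + 904/27) = 204 + (-⅙ + 9379/3 + 904/27) = 204 + 170621/54 = 181637/54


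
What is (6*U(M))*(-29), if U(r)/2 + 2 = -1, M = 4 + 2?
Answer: 1044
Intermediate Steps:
M = 6
U(r) = -6 (U(r) = -4 + 2*(-1) = -4 - 2 = -6)
(6*U(M))*(-29) = (6*(-6))*(-29) = -36*(-29) = 1044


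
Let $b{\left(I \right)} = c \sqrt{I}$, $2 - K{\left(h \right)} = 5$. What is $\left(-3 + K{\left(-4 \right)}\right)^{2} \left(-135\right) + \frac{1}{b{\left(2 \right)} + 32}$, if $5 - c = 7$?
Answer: $- \frac{617216}{127} + \frac{\sqrt{2}}{508} \approx -4860.0$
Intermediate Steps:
$c = -2$ ($c = 5 - 7 = -2$)
$K{\left(h \right)} = -3$ ($K{\left(h \right)} = 2 - 5 = -3$)
$b{\left(I \right)} = - 2 \sqrt{I}$
$\left(-3 + K{\left(-4 \right)}\right)^{2} \left(-135\right) + \frac{1}{b{\left(2 \right)} + 32} = \left(-3 - 3\right)^{2} \left(-135\right) + \frac{1}{- 2 \sqrt{2} + 32} = \left(-6\right)^{2} \left(-135\right) + \frac{1}{32 - 2 \sqrt{2}} = 36 \left(-135\right) + \frac{1}{32 - 2 \sqrt{2}} = -4860 + \frac{1}{32 - 2 \sqrt{2}}$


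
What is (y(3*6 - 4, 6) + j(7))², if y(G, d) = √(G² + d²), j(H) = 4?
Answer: 248 + 16*√58 ≈ 369.85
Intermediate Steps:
(y(3*6 - 4, 6) + j(7))² = (√((3*6 - 4)² + 6²) + 4)² = (√((18 - 4)² + 36) + 4)² = (√(14² + 36) + 4)² = (√(196 + 36) + 4)² = (√232 + 4)² = (2*√58 + 4)² = (4 + 2*√58)²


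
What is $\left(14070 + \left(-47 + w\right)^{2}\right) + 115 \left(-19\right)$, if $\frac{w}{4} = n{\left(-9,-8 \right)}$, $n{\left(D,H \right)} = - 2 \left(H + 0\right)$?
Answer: $12174$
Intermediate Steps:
$n{\left(D,H \right)} = - 2 H$
$w = 64$ ($w = 4 \left(\left(-2\right) \left(-8\right)\right) = 4 \cdot 16 = 64$)
$\left(14070 + \left(-47 + w\right)^{2}\right) + 115 \left(-19\right) = \left(14070 + \left(-47 + 64\right)^{2}\right) + 115 \left(-19\right) = \left(14070 + 17^{2}\right) - 2185 = \left(14070 + 289\right) - 2185 = 14359 - 2185 = 12174$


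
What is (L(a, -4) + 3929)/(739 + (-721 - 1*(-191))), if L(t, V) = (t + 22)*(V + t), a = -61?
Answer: 6464/209 ≈ 30.928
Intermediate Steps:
L(t, V) = (22 + t)*(V + t)
(L(a, -4) + 3929)/(739 + (-721 - 1*(-191))) = (((-61)² + 22*(-4) + 22*(-61) - 4*(-61)) + 3929)/(739 + (-721 - 1*(-191))) = ((3721 - 88 - 1342 + 244) + 3929)/(739 + (-721 + 191)) = (2535 + 3929)/(739 - 530) = 6464/209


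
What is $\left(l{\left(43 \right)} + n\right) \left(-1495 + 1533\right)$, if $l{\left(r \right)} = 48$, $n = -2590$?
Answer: $-96596$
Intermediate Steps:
$\left(l{\left(43 \right)} + n\right) \left(-1495 + 1533\right) = \left(48 - 2590\right) \left(-1495 + 1533\right) = \left(-2542\right) 38 = -96596$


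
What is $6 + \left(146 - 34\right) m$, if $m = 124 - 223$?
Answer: $-11082$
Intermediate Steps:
$m = -99$ ($m = 124 - 223 = -99$)
$6 + \left(146 - 34\right) m = 6 + \left(146 - 34\right) \left(-99\right) = 6 + 112 \left(-99\right) = 6 - 11088 = -11082$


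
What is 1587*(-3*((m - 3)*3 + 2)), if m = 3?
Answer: -9522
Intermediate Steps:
1587*(-3*((m - 3)*3 + 2)) = 1587*(-3*((3 - 3)*3 + 2)) = 1587*(-3*(0*3 + 2)) = 1587*(-3*(0 + 2)) = 1587*(-3*2) = 1587*(-6) = -9522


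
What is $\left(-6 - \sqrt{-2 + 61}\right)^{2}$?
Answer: $\left(6 + \sqrt{59}\right)^{2} \approx 187.17$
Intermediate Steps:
$\left(-6 - \sqrt{-2 + 61}\right)^{2} = \left(-6 - \sqrt{59}\right)^{2}$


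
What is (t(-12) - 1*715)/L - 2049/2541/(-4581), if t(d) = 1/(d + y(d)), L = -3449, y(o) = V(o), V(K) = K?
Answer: 22214350745/107059912344 ≈ 0.20749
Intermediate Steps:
y(o) = o
t(d) = 1/(2*d) (t(d) = 1/(d + d) = 1/(2*d))
(t(-12) - 1*715)/L - 2049/2541/(-4581) = ((1/2)/(-12) - 1*715)/(-3449) - 2049/2541/(-4581) = ((1/2)*(-1/12) - 715)*(-1/3449) - 2049*1/2541*(-1/4581) = (-1/24 - 715)*(-1/3449) - 683/847*(-1/4581) = -17161/24*(-1/3449) + 683/3880107 = 17161/82776 + 683/3880107 = 22214350745/107059912344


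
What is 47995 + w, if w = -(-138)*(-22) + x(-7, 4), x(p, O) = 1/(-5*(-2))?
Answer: 449591/10 ≈ 44959.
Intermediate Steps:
x(p, O) = 1/10
w = -30359/10 (w = -(-138)*(-22) + 1/10 = -46*66 + 1/10 = -3036 + 1/10 = -30359/10 ≈ -3035.9)
47995 + w = 47995 - 30359/10 = 449591/10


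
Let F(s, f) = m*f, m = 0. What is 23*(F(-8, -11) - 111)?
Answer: -2553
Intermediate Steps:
F(s, f) = 0 (F(s, f) = 0*f = 0)
23*(F(-8, -11) - 111) = 23*(0 - 111) = 23*(-111) = -2553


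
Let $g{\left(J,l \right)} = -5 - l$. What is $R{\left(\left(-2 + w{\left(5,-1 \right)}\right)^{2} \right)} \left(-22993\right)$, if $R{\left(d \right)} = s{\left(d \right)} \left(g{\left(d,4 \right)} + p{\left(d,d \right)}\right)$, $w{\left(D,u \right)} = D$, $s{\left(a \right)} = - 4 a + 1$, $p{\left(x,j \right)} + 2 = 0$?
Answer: $-8852305$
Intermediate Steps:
$p{\left(x,j \right)} = -2$ ($p{\left(x,j \right)} = -2 + 0 = -2$)
$s{\left(a \right)} = 1 - 4 a$
$R{\left(d \right)} = -11 + 44 d$ ($R{\left(d \right)} = \left(1 - 4 d\right) \left(\left(-5 - 4\right) - 2\right) = \left(1 - 4 d\right) \left(-9 - 2\right) = \left(1 - 4 d\right) \left(-11\right) = -11 + 44 d$)
$R{\left(\left(-2 + w{\left(5,-1 \right)}\right)^{2} \right)} \left(-22993\right) = \left(-11 + 44 \left(-2 + 5\right)^{2}\right) \left(-22993\right) = \left(-11 + 44 \cdot 3^{2}\right) \left(-22993\right) = \left(-11 + 44 \cdot 9\right) \left(-22993\right) = \left(-11 + 396\right) \left(-22993\right) = 385 \left(-22993\right) = -8852305$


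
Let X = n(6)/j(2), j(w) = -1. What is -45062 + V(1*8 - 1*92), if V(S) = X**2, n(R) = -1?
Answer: -45061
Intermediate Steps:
X = 1 (X = -1/(-1) = -1*(-1) = 1)
V(S) = 1 (V(S) = 1**2 = 1)
-45062 + V(1*8 - 1*92) = -45062 + 1 = -45061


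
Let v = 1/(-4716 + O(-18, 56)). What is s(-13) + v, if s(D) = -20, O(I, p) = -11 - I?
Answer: -94181/4709 ≈ -20.000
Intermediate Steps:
v = -1/4709 (v = 1/(-4716 + (-11 - 1*(-18))) = 1/(-4716 + (-11 + 18)) = 1/(-4716 + 7) = 1/(-4709) = -1/4709 ≈ -0.00021236)
s(-13) + v = -20 - 1/4709 = -94181/4709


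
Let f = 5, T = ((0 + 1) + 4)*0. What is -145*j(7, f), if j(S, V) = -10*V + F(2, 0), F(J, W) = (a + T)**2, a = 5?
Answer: 3625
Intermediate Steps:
T = 0 (T = (1 + 4)*0 = 5*0 = 0)
F(J, W) = 25 (F(J, W) = (5 + 0)**2 = 5**2 = 25)
j(S, V) = 25 - 10*V (j(S, V) = -10*V + 25 = 25 - 10*V)
-145*j(7, f) = -145*(25 - 10*5) = -145*(25 - 50) = -145*(-25) = 3625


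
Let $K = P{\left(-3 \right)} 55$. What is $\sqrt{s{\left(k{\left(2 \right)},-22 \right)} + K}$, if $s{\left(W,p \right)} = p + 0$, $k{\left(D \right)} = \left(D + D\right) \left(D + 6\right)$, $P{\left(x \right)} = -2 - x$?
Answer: $\sqrt{33} \approx 5.7446$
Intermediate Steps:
$k{\left(D \right)} = 2 D \left(6 + D\right)$
$s{\left(W,p \right)} = p$
$K = 55$ ($K = \left(-2 - -3\right) 55 = \left(-2 + 3\right) 55 = 1 \cdot 55 = 55$)
$\sqrt{s{\left(k{\left(2 \right)},-22 \right)} + K} = \sqrt{-22 + 55} = \sqrt{33}$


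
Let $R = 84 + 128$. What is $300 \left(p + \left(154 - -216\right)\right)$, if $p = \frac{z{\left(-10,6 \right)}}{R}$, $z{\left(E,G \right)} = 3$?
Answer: $\frac{5883225}{53} \approx 1.11 \cdot 10^{5}$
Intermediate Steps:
$R = 212$
$p = \frac{3}{212} \approx 0.014151$
$300 \left(p + \left(154 - -216\right)\right) = 300 \left(\frac{3}{212} + \left(154 - -216\right)\right) = 300 \left(\frac{3}{212} + \left(154 + 216\right)\right) = 300 \left(\frac{3}{212} + 370\right) = 300 \cdot \frac{78443}{212} = \frac{5883225}{53}$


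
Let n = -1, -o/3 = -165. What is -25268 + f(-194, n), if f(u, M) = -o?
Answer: -25763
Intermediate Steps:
o = 495 (o = -3*(-165) = 495)
f(u, M) = -495 (f(u, M) = -1*495 = -495)
-25268 + f(-194, n) = -25268 - 495 = -25763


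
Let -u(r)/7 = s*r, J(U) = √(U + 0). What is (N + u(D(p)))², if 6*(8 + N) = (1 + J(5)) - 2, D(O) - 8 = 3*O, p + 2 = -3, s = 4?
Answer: (1127 + √5)²/36 ≈ 35422.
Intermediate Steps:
p = -5 (p = -2 - 3 = -5)
J(U) = √U
D(O) = 8 + 3*O
N = -49/6 + √5/6 (N = -8 + ((1 + √5) - 2)/6 = -8 + (-1 + √5)/6 = -8 + (-⅙ + √5/6) = -49/6 + √5/6 ≈ -7.7940)
u(r) = -28*r
(N + u(D(p)))² = ((-49/6 + √5/6) - 28*(8 + 3*(-5)))² = ((-49/6 + √5/6) - 28*(8 - 15))² = ((-49/6 + √5/6) - 28*(-7))² = ((-49/6 + √5/6) + 196)² = (1127/6 + √5/6)²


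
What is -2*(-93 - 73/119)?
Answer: 22280/119 ≈ 187.23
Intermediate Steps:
-2*(-93 - 73/119) = -2*(-11140/119) = 22280/119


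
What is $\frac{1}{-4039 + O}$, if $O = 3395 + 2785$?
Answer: $\frac{1}{2141} \approx 0.00046707$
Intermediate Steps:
$O = 6180$
$\frac{1}{-4039 + O} = \frac{1}{-4039 + 6180} = \frac{1}{2141}$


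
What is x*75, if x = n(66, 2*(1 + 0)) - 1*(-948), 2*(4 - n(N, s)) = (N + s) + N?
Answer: 66375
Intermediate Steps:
n(N, s) = 4 - N - s/2 (n(N, s) = 4 - ((N + s) + N)/2 = 4 - (s + 2*N)/2 = 4 + (-N - s/2) = 4 - N - s/2)
x = 885 (x = (4 - 1*66 - (1 + 0)) - 1*(-948) = (4 - 66 - 1) + 948 = -63 + 948 = 885)
x*75 = 885*75 = 66375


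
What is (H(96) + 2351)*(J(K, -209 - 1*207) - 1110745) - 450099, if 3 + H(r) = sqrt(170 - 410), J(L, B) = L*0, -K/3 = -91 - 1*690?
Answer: -2608479359 - 4442980*I*sqrt(15) ≈ -2.6085e+9 - 1.7208e+7*I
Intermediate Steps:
K = 2343 (K = -3*(-91 - 1*690) = -3*(-91 - 690) = -3*(-781) = 2343)
J(L, B) = 0
H(r) = -3 + 4*I*sqrt(15) (H(r) = -3 + sqrt(170 - 410) = -3 + sqrt(-240) = -3 + 4*I*sqrt(15))
(H(96) + 2351)*(J(K, -209 - 1*207) - 1110745) - 450099 = ((-3 + 4*I*sqrt(15)) + 2351)*(0 - 1110745) - 450099 = (2348 + 4*I*sqrt(15))*(-1110745) - 450099 = (-2608029260 - 4442980*I*sqrt(15)) - 450099 = -2608479359 - 4442980*I*sqrt(15)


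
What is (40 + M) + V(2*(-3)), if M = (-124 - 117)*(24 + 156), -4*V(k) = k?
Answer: -86677/2 ≈ -43339.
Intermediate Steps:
V(k) = -k/4
M = -43380 (M = -241*180 = -43380)
(40 + M) + V(2*(-3)) = (40 - 43380) - (-3)/2 = -43340 - ¼*(-6) = -43340 + 3/2 = -86677/2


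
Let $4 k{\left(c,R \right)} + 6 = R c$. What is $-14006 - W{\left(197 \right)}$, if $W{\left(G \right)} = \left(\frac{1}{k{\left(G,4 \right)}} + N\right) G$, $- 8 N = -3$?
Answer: $- \frac{44045001}{3128} \approx -14081.0$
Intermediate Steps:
$k{\left(c,R \right)} = - \frac{3}{2} + \frac{R c}{4}$
$N = \frac{3}{8}$ ($N = \left(- \frac{1}{8}\right) \left(-3\right) = \frac{3}{8} \approx 0.375$)
$W{\left(G \right)} = G \left(\frac{3}{8} + \frac{1}{- \frac{3}{2} + G}\right)$ ($W{\left(G \right)} = \left(\frac{1}{- \frac{3}{2} + \frac{1}{4} \cdot 4 G} + \frac{3}{8}\right) G = \left(\frac{1}{- \frac{3}{2} + G} + \frac{3}{8}\right) G = \left(\frac{3}{8} + \frac{1}{- \frac{3}{2} + G}\right) G = G \left(\frac{3}{8} + \frac{1}{- \frac{3}{2} + G}\right)$)
$-14006 - W{\left(197 \right)} = -14006 - \frac{1}{8} \cdot 197 \frac{1}{-3 + 2 \cdot 197} \left(7 + 6 \cdot 197\right) = -14006 - \frac{1}{8} \cdot 197 \frac{1}{-3 + 394} \left(7 + 1182\right) = -14006 - \frac{1}{8} \cdot 197 \cdot \frac{1}{391} \cdot 1189 = -14006 - \frac{234233}{3128} = - \frac{44045001}{3128}$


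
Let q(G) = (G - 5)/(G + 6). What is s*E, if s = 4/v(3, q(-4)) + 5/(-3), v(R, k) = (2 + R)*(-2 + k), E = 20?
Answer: -1396/39 ≈ -35.795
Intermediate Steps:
q(G) = (-5 + G)/(6 + G)
v(R, k) = (-2 + k)*(2 + R)
s = -349/195 (s = 4/(-4 - 2*3 + 2*((-5 - 4)/(6 - 4)) + 3*((-5 - 4)/(6 - 4))) + 5/(-3) = 4/(-4 - 6 + 2*(-9/2) + 3*(-9/2)) + 5*(-⅓) = 4/(-4 - 6 + 2*((½)*(-9)) + 3*((½)*(-9))) - 5/3 = 4/(-4 - 6 + 2*(-9/2) + 3*(-9/2)) - 5/3 = 4/(-4 - 6 - 9 - 27/2) - 5/3 = 4/(-65/2) - 5/3 = 4*(-2/65) - 5/3 = -8/65 - 5/3 = -349/195 ≈ -1.7897)
s*E = -349/195*20 = -1396/39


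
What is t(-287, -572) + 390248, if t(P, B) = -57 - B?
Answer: 390763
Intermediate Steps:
t(-287, -572) + 390248 = (-57 - 1*(-572)) + 390248 = (-57 + 572) + 390248 = 515 + 390248 = 390763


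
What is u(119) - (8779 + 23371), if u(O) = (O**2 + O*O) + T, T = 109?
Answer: -3719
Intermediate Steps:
u(O) = 109 + 2*O**2 (u(O) = (O**2 + O*O) + 109 = (O**2 + O**2) + 109 = 2*O**2 + 109 = 109 + 2*O**2)
u(119) - (8779 + 23371) = (109 + 2*119**2) - (8779 + 23371) = (109 + 2*14161) - 1*32150 = (109 + 28322) - 32150 = 28431 - 32150 = -3719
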